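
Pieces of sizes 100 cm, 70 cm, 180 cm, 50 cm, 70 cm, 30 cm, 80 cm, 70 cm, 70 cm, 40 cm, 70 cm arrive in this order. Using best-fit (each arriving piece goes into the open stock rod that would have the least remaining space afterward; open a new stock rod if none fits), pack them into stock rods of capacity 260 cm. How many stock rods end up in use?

4

  100 → stock rod 1 (new)  [load 100/260]
  70 → stock rod 1  [load 170/260]
  180 → stock rod 2 (new)  [load 180/260]
  50 → stock rod 2  [load 230/260]
  70 → stock rod 1  [load 240/260]
  30 → stock rod 2  [load 260/260]
  80 → stock rod 3 (new)  [load 80/260]
  70 → stock rod 3  [load 150/260]
  70 → stock rod 3  [load 220/260]
  40 → stock rod 3  [load 260/260]
  70 → stock rod 4 (new)  [load 70/260]
4 stock rods opened.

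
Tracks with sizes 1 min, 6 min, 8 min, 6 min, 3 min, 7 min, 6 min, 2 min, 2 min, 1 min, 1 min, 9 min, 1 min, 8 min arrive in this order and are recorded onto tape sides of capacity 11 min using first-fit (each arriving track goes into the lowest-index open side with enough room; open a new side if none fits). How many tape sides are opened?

7

  1 → side 1 (new)  [load 1/11]
  6 → side 1  [load 7/11]
  8 → side 2 (new)  [load 8/11]
  6 → side 3 (new)  [load 6/11]
  3 → side 1  [load 10/11]
  7 → side 4 (new)  [load 7/11]
  6 → side 5 (new)  [load 6/11]
  2 → side 2  [load 10/11]
  2 → side 3  [load 8/11]
  1 → side 1  [load 11/11]
  1 → side 2  [load 11/11]
  9 → side 6 (new)  [load 9/11]
  1 → side 3  [load 9/11]
  8 → side 7 (new)  [load 8/11]
7 tape sides opened.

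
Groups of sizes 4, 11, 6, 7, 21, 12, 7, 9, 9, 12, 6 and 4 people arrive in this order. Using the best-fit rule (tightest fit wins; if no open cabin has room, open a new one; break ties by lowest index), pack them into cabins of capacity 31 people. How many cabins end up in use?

4

  4 → cabin 1 (new)  [load 4/31]
  11 → cabin 1  [load 15/31]
  6 → cabin 1  [load 21/31]
  7 → cabin 1  [load 28/31]
  21 → cabin 2 (new)  [load 21/31]
  12 → cabin 3 (new)  [load 12/31]
  7 → cabin 2  [load 28/31]
  9 → cabin 3  [load 21/31]
  9 → cabin 3  [load 30/31]
  12 → cabin 4 (new)  [load 12/31]
  6 → cabin 4  [load 18/31]
  4 → cabin 4  [load 22/31]
4 cabins opened.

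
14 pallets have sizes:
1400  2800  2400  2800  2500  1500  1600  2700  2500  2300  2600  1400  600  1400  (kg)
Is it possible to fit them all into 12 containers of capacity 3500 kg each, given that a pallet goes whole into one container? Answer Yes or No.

A valid assignment using 11 containers:
  container 1: 2800 + 600 = 3400
  container 2: 2800 = 2800
  container 3: 2700 = 2700
  container 4: 2600 = 2600
  container 5: 2500 = 2500
  container 6: 2500 = 2500
  container 7: 2400 = 2400
  container 8: 2300 = 2300
  container 9: 1600 + 1500 = 3100
  container 10: 1400 + 1400 = 2800
  container 11: 1400 = 1400
That uses only 11 ≤ 12, so 12 containers are enough.

Yes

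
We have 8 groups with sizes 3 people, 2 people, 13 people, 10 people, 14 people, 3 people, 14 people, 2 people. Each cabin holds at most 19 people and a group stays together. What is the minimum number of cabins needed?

Total = 14 + 14 + 13 + 10 + 3 + 3 + 2 + 2 = 61 people.
Lower bound: ⌈61/19⌉ = 4 cabins.
A packing using 4 cabins:
  cabin 1: 14 + 3 + 2 = 19
  cabin 2: 14 + 3 + 2 = 19
  cabin 3: 13 = 13
  cabin 4: 10 = 10
This matches the lower bound, so 4 is optimal.

4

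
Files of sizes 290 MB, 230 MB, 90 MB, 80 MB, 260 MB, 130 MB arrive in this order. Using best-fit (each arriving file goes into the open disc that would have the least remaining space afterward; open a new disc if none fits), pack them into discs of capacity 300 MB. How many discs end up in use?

4

  290 → disc 1 (new)  [load 290/300]
  230 → disc 2 (new)  [load 230/300]
  90 → disc 3 (new)  [load 90/300]
  80 → disc 3  [load 170/300]
  260 → disc 4 (new)  [load 260/300]
  130 → disc 3  [load 300/300]
4 discs opened.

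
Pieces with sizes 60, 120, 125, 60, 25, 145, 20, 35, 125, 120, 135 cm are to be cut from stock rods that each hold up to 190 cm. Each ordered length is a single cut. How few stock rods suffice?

Total = 145 + 135 + 125 + 125 + 120 + 120 + 60 + 60 + 35 + 25 + 20 = 970 cm.
Lower bound: ⌈970/190⌉ = 6 stock rods.
A packing using 6 stock rods:
  stock rod 1: 145 + 35 = 180
  stock rod 2: 135 + 25 + 20 = 180
  stock rod 3: 125 + 60 = 185
  stock rod 4: 125 + 60 = 185
  stock rod 5: 120 = 120
  stock rod 6: 120 = 120
This matches the lower bound, so 6 is optimal.

6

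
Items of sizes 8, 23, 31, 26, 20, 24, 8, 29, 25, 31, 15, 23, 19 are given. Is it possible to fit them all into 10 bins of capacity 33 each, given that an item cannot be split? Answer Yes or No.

No

Total = 282; ⌈282/33⌉ = 9.
10 items each exceed half the capacity and cannot share a bin, forcing at least 10 bins.
The bound of 10 does not rule out 10, but exhaustive search shows no assignment into 10 bins of capacity 33 exists — the minimum is 11.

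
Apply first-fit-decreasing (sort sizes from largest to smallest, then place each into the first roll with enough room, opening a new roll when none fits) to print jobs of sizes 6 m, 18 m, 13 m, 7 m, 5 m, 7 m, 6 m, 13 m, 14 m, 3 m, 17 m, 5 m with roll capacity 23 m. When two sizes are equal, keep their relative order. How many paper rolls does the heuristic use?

6

Sorted descending: 18, 17, 14, 13, 13, 7, 7, 6, 6, 5, 5, 3.
  18 → roll 1 (new)  [load 18/23]
  17 → roll 2 (new)  [load 17/23]
  14 → roll 3 (new)  [load 14/23]
  13 → roll 4 (new)  [load 13/23]
  13 → roll 5 (new)  [load 13/23]
  7 → roll 3  [load 21/23]
  7 → roll 4  [load 20/23]
  6 → roll 2  [load 23/23]
  6 → roll 5  [load 19/23]
  5 → roll 1  [load 23/23]
  5 → roll 6 (new)  [load 5/23]
  3 → roll 4  [load 23/23]
6 paper rolls opened.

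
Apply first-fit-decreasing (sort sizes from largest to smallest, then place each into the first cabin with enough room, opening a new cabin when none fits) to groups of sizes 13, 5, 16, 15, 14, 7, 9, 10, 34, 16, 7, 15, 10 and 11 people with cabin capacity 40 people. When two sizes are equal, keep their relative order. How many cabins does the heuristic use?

5

Sorted descending: 34, 16, 16, 15, 15, 14, 13, 11, 10, 10, 9, 7, 7, 5.
  34 → cabin 1 (new)  [load 34/40]
  16 → cabin 2 (new)  [load 16/40]
  16 → cabin 2  [load 32/40]
  15 → cabin 3 (new)  [load 15/40]
  15 → cabin 3  [load 30/40]
  14 → cabin 4 (new)  [load 14/40]
  13 → cabin 4  [load 27/40]
  11 → cabin 4  [load 38/40]
  10 → cabin 3  [load 40/40]
  10 → cabin 5 (new)  [load 10/40]
  9 → cabin 5  [load 19/40]
  7 → cabin 2  [load 39/40]
  7 → cabin 5  [load 26/40]
  5 → cabin 1  [load 39/40]
5 cabins opened.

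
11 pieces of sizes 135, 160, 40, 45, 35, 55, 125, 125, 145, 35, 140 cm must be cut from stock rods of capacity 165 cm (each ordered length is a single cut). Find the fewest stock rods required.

Total = 160 + 145 + 140 + 135 + 125 + 125 + 55 + 45 + 40 + 35 + 35 = 1040 cm.
Lower bound: ⌈1040/165⌉ = 7 stock rods.
A packing using 7 stock rods:
  stock rod 1: 160 = 160
  stock rod 2: 145 = 145
  stock rod 3: 140 = 140
  stock rod 4: 135 = 135
  stock rod 5: 125 + 40 = 165
  stock rod 6: 125 + 35 = 160
  stock rod 7: 55 + 45 + 35 = 135
This matches the lower bound, so 7 is optimal.

7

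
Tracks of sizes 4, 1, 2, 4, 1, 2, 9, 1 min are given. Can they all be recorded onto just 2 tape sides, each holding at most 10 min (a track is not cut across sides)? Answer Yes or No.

Total = 24 min; ⌈24/10⌉ = 3.
At least 3 tape sides are required, but only 2 are allowed.

No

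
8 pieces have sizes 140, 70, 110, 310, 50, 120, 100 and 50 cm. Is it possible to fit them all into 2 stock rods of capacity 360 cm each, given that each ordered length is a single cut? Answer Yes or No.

No

Total = 950 cm; ⌈950/360⌉ = 3.
At least 3 stock rods are required, but only 2 are allowed.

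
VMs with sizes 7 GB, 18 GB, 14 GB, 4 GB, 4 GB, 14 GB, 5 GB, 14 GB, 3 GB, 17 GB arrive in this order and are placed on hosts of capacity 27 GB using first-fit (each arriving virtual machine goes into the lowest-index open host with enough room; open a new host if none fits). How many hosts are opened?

  7 → host 1 (new)  [load 7/27]
  18 → host 1  [load 25/27]
  14 → host 2 (new)  [load 14/27]
  4 → host 2  [load 18/27]
  4 → host 2  [load 22/27]
  14 → host 3 (new)  [load 14/27]
  5 → host 2  [load 27/27]
  14 → host 4 (new)  [load 14/27]
  3 → host 3  [load 17/27]
  17 → host 5 (new)  [load 17/27]
5 hosts opened.

5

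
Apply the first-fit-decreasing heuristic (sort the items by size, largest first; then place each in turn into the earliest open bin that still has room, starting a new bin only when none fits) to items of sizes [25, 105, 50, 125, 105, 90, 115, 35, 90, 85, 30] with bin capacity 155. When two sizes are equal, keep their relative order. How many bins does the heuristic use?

7

Sorted descending: 125, 115, 105, 105, 90, 90, 85, 50, 35, 30, 25.
  125 → bin 1 (new)  [load 125/155]
  115 → bin 2 (new)  [load 115/155]
  105 → bin 3 (new)  [load 105/155]
  105 → bin 4 (new)  [load 105/155]
  90 → bin 5 (new)  [load 90/155]
  90 → bin 6 (new)  [load 90/155]
  85 → bin 7 (new)  [load 85/155]
  50 → bin 3  [load 155/155]
  35 → bin 2  [load 150/155]
  30 → bin 1  [load 155/155]
  25 → bin 4  [load 130/155]
7 bins opened.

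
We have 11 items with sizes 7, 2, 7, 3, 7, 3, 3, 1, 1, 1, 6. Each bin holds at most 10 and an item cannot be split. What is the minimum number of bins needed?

Total = 7 + 7 + 7 + 6 + 3 + 3 + 3 + 2 + 1 + 1 + 1 = 41.
Lower bound: ⌈41/10⌉ = 5 bins.
A packing using 5 bins:
  bin 1: 7 + 3 = 10
  bin 2: 7 + 3 = 10
  bin 3: 7 + 3 = 10
  bin 4: 6 + 2 + 1 + 1 = 10
  bin 5: 1 = 1
This matches the lower bound, so 5 is optimal.

5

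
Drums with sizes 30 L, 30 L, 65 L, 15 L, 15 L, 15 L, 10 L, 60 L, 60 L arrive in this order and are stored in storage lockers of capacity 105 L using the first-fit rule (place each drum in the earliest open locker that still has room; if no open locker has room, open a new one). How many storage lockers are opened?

4

  30 → locker 1 (new)  [load 30/105]
  30 → locker 1  [load 60/105]
  65 → locker 2 (new)  [load 65/105]
  15 → locker 1  [load 75/105]
  15 → locker 1  [load 90/105]
  15 → locker 1  [load 105/105]
  10 → locker 2  [load 75/105]
  60 → locker 3 (new)  [load 60/105]
  60 → locker 4 (new)  [load 60/105]
4 storage lockers opened.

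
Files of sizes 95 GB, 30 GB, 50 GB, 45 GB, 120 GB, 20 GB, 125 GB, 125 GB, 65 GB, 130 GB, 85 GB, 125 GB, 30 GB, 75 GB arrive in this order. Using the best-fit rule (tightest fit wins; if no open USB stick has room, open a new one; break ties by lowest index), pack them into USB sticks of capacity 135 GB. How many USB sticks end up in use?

  95 → USB stick 1 (new)  [load 95/135]
  30 → USB stick 1  [load 125/135]
  50 → USB stick 2 (new)  [load 50/135]
  45 → USB stick 2  [load 95/135]
  120 → USB stick 3 (new)  [load 120/135]
  20 → USB stick 2  [load 115/135]
  125 → USB stick 4 (new)  [load 125/135]
  125 → USB stick 5 (new)  [load 125/135]
  65 → USB stick 6 (new)  [load 65/135]
  130 → USB stick 7 (new)  [load 130/135]
  85 → USB stick 8 (new)  [load 85/135]
  125 → USB stick 9 (new)  [load 125/135]
  30 → USB stick 8  [load 115/135]
  75 → USB stick 10 (new)  [load 75/135]
10 USB sticks opened.

10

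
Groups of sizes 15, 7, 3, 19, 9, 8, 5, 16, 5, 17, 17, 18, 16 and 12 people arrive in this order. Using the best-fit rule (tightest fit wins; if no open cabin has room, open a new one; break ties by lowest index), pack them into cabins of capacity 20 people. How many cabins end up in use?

10

  15 → cabin 1 (new)  [load 15/20]
  7 → cabin 2 (new)  [load 7/20]
  3 → cabin 1  [load 18/20]
  19 → cabin 3 (new)  [load 19/20]
  9 → cabin 2  [load 16/20]
  8 → cabin 4 (new)  [load 8/20]
  5 → cabin 4  [load 13/20]
  16 → cabin 5 (new)  [load 16/20]
  5 → cabin 4  [load 18/20]
  17 → cabin 6 (new)  [load 17/20]
  17 → cabin 7 (new)  [load 17/20]
  18 → cabin 8 (new)  [load 18/20]
  16 → cabin 9 (new)  [load 16/20]
  12 → cabin 10 (new)  [load 12/20]
10 cabins opened.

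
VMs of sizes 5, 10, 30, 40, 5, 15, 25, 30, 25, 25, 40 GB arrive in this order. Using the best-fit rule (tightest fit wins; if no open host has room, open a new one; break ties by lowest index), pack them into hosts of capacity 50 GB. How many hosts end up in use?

  5 → host 1 (new)  [load 5/50]
  10 → host 1  [load 15/50]
  30 → host 1  [load 45/50]
  40 → host 2 (new)  [load 40/50]
  5 → host 1  [load 50/50]
  15 → host 3 (new)  [load 15/50]
  25 → host 3  [load 40/50]
  30 → host 4 (new)  [load 30/50]
  25 → host 5 (new)  [load 25/50]
  25 → host 5  [load 50/50]
  40 → host 6 (new)  [load 40/50]
6 hosts opened.

6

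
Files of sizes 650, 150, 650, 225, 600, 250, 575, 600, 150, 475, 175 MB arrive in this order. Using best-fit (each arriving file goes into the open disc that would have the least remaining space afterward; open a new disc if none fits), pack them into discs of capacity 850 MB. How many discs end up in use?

  650 → disc 1 (new)  [load 650/850]
  150 → disc 1  [load 800/850]
  650 → disc 2 (new)  [load 650/850]
  225 → disc 3 (new)  [load 225/850]
  600 → disc 3  [load 825/850]
  250 → disc 4 (new)  [load 250/850]
  575 → disc 4  [load 825/850]
  600 → disc 5 (new)  [load 600/850]
  150 → disc 2  [load 800/850]
  475 → disc 6 (new)  [load 475/850]
  175 → disc 5  [load 775/850]
6 discs opened.

6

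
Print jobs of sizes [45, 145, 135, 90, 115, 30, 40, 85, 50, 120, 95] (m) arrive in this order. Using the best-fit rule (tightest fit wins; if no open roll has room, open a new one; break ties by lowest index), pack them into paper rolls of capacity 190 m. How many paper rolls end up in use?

  45 → roll 1 (new)  [load 45/190]
  145 → roll 1  [load 190/190]
  135 → roll 2 (new)  [load 135/190]
  90 → roll 3 (new)  [load 90/190]
  115 → roll 4 (new)  [load 115/190]
  30 → roll 2  [load 165/190]
  40 → roll 4  [load 155/190]
  85 → roll 3  [load 175/190]
  50 → roll 5 (new)  [load 50/190]
  120 → roll 5  [load 170/190]
  95 → roll 6 (new)  [load 95/190]
6 paper rolls opened.

6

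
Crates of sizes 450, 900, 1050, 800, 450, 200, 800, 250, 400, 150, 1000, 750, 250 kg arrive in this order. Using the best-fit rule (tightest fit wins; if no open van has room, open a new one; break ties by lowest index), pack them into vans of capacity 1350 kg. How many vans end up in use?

6

  450 → van 1 (new)  [load 450/1350]
  900 → van 1  [load 1350/1350]
  1050 → van 2 (new)  [load 1050/1350]
  800 → van 3 (new)  [load 800/1350]
  450 → van 3  [load 1250/1350]
  200 → van 2  [load 1250/1350]
  800 → van 4 (new)  [load 800/1350]
  250 → van 4  [load 1050/1350]
  400 → van 5 (new)  [load 400/1350]
  150 → van 4  [load 1200/1350]
  1000 → van 6 (new)  [load 1000/1350]
  750 → van 5  [load 1150/1350]
  250 → van 6  [load 1250/1350]
6 vans opened.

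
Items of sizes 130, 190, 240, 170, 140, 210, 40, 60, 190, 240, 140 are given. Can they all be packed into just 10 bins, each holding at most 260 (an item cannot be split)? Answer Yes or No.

Yes

A valid assignment using 9 bins:
  bin 1: 240 = 240
  bin 2: 240 = 240
  bin 3: 210 + 40 = 250
  bin 4: 190 + 60 = 250
  bin 5: 190 = 190
  bin 6: 170 = 170
  bin 7: 140 = 140
  bin 8: 140 = 140
  bin 9: 130 = 130
That uses only 9 ≤ 10, so 10 bins are enough.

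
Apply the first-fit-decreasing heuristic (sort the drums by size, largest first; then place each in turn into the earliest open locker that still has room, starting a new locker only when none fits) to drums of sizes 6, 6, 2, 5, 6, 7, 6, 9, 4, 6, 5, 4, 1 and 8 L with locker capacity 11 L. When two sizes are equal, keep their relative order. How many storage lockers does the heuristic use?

8

Sorted descending: 9, 8, 7, 6, 6, 6, 6, 6, 5, 5, 4, 4, 2, 1.
  9 → locker 1 (new)  [load 9/11]
  8 → locker 2 (new)  [load 8/11]
  7 → locker 3 (new)  [load 7/11]
  6 → locker 4 (new)  [load 6/11]
  6 → locker 5 (new)  [load 6/11]
  6 → locker 6 (new)  [load 6/11]
  6 → locker 7 (new)  [load 6/11]
  6 → locker 8 (new)  [load 6/11]
  5 → locker 4  [load 11/11]
  5 → locker 5  [load 11/11]
  4 → locker 3  [load 11/11]
  4 → locker 6  [load 10/11]
  2 → locker 1  [load 11/11]
  1 → locker 2  [load 9/11]
8 storage lockers opened.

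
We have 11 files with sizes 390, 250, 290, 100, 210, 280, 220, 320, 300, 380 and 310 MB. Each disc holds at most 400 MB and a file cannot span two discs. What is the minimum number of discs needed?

10

Total = 390 + 380 + 320 + 310 + 300 + 290 + 280 + 250 + 220 + 210 + 100 = 3050 MB.
Lower bound: ⌈3050/400⌉ = 8 discs.
Also, 10 files each exceed 200 MB, and no two of those can share a disc, so at least 10 discs are needed.
A packing using 10 discs:
  disc 1: 390 = 390
  disc 2: 380 = 380
  disc 3: 320 = 320
  disc 4: 310 = 310
  disc 5: 300 + 100 = 400
  disc 6: 290 = 290
  disc 7: 280 = 280
  disc 8: 250 = 250
  disc 9: 220 = 220
  disc 10: 210 = 210
This matches the lower bound, so 10 is optimal.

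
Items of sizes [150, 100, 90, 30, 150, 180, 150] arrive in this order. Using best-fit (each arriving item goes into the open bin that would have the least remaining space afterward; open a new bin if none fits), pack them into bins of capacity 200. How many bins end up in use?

5

  150 → bin 1 (new)  [load 150/200]
  100 → bin 2 (new)  [load 100/200]
  90 → bin 2  [load 190/200]
  30 → bin 1  [load 180/200]
  150 → bin 3 (new)  [load 150/200]
  180 → bin 4 (new)  [load 180/200]
  150 → bin 5 (new)  [load 150/200]
5 bins opened.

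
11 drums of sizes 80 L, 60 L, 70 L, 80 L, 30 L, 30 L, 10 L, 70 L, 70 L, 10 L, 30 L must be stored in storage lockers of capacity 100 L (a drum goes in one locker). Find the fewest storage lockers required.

6

Total = 80 + 80 + 70 + 70 + 70 + 60 + 30 + 30 + 30 + 10 + 10 = 540 L.
Lower bound: ⌈540/100⌉ = 6 storage lockers.
A packing using 6 storage lockers:
  locker 1: 80 + 10 + 10 = 100
  locker 2: 80 = 80
  locker 3: 70 + 30 = 100
  locker 4: 70 + 30 = 100
  locker 5: 70 + 30 = 100
  locker 6: 60 = 60
This matches the lower bound, so 6 is optimal.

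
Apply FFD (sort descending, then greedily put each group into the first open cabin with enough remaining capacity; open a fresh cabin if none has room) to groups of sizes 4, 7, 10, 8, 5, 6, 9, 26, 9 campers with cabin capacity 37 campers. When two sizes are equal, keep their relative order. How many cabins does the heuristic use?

3

Sorted descending: 26, 10, 9, 9, 8, 7, 6, 5, 4.
  26 → cabin 1 (new)  [load 26/37]
  10 → cabin 1  [load 36/37]
  9 → cabin 2 (new)  [load 9/37]
  9 → cabin 2  [load 18/37]
  8 → cabin 2  [load 26/37]
  7 → cabin 2  [load 33/37]
  6 → cabin 3 (new)  [load 6/37]
  5 → cabin 3  [load 11/37]
  4 → cabin 2  [load 37/37]
3 cabins opened.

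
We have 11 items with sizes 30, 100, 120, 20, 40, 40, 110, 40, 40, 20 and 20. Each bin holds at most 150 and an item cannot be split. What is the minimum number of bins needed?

Total = 120 + 110 + 100 + 40 + 40 + 40 + 40 + 30 + 20 + 20 + 20 = 580.
Lower bound: ⌈580/150⌉ = 4 bins.
A packing using 4 bins:
  bin 1: 120 + 30 = 150
  bin 2: 110 + 40 = 150
  bin 3: 100 + 40 = 140
  bin 4: 40 + 40 + 20 + 20 + 20 = 140
This matches the lower bound, so 4 is optimal.

4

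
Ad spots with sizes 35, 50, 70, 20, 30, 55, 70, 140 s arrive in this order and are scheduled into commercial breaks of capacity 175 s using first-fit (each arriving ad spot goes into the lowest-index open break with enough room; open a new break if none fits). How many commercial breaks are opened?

  35 → break 1 (new)  [load 35/175]
  50 → break 1  [load 85/175]
  70 → break 1  [load 155/175]
  20 → break 1  [load 175/175]
  30 → break 2 (new)  [load 30/175]
  55 → break 2  [load 85/175]
  70 → break 2  [load 155/175]
  140 → break 3 (new)  [load 140/175]
3 commercial breaks opened.

3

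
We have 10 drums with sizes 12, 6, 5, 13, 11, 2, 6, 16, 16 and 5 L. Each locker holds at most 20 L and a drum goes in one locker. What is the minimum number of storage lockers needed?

Total = 16 + 16 + 13 + 12 + 11 + 6 + 6 + 5 + 5 + 2 = 92 L.
Lower bound: ⌈92/20⌉ = 5 storage lockers.
A packing using 6 storage lockers:
  locker 1: 16 + 2 = 18
  locker 2: 16 = 16
  locker 3: 13 + 6 = 19
  locker 4: 12 + 6 = 18
  locker 5: 11 + 5 = 16
  locker 6: 5 = 5
No arrangement into 5 storage lockers stays within capacity, so 6 is optimal.

6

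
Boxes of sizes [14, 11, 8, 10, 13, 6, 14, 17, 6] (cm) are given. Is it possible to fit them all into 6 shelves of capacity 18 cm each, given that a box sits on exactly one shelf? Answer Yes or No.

Total = 99 cm; ⌈99/18⌉ = 6.
The bound of 6 does not rule out 6, but exhaustive search shows no assignment into 6 shelves of capacity 18 cm exists — the minimum is 7.

No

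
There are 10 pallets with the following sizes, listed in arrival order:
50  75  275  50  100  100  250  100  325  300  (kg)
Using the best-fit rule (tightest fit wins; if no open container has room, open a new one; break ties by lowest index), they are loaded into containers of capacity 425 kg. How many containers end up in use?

5

  50 → container 1 (new)  [load 50/425]
  75 → container 1  [load 125/425]
  275 → container 1  [load 400/425]
  50 → container 2 (new)  [load 50/425]
  100 → container 2  [load 150/425]
  100 → container 2  [load 250/425]
  250 → container 3 (new)  [load 250/425]
  100 → container 2  [load 350/425]
  325 → container 4 (new)  [load 325/425]
  300 → container 5 (new)  [load 300/425]
5 containers opened.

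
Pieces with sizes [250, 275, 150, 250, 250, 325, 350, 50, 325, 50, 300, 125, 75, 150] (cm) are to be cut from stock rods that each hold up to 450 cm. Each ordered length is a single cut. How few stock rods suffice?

8

Total = 350 + 325 + 325 + 300 + 275 + 250 + 250 + 250 + 150 + 150 + 125 + 75 + 50 + 50 = 2925 cm.
Lower bound: ⌈2925/450⌉ = 7 stock rods.
Also, 8 pieces each exceed 225 cm, and no two of those can share a stock rod, so at least 8 stock rods are needed.
A packing using 8 stock rods:
  stock rod 1: 350 + 75 = 425
  stock rod 2: 325 + 125 = 450
  stock rod 3: 325 + 50 + 50 = 425
  stock rod 4: 300 + 150 = 450
  stock rod 5: 275 + 150 = 425
  stock rod 6: 250 = 250
  stock rod 7: 250 = 250
  stock rod 8: 250 = 250
This matches the lower bound, so 8 is optimal.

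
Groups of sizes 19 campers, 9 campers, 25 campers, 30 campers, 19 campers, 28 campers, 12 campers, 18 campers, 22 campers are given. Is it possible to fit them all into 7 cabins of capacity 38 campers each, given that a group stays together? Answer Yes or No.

Yes

A valid assignment using 6 cabins:
  cabin 1: 30 = 30
  cabin 2: 28 + 9 = 37
  cabin 3: 25 + 12 = 37
  cabin 4: 22 = 22
  cabin 5: 19 + 19 = 38
  cabin 6: 18 = 18
That uses only 6 ≤ 7, so 7 cabins are enough.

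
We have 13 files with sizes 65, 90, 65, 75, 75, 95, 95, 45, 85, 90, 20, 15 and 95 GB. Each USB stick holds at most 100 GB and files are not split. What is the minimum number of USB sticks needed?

11

Total = 95 + 95 + 95 + 90 + 90 + 85 + 75 + 75 + 65 + 65 + 45 + 20 + 15 = 910 GB.
Lower bound: ⌈910/100⌉ = 10 USB sticks.
A packing using 11 USB sticks:
  USB stick 1: 95 = 95
  USB stick 2: 95 = 95
  USB stick 3: 95 = 95
  USB stick 4: 90 = 90
  USB stick 5: 90 = 90
  USB stick 6: 85 + 15 = 100
  USB stick 7: 75 + 20 = 95
  USB stick 8: 75 = 75
  USB stick 9: 65 = 65
  USB stick 10: 65 = 65
  USB stick 11: 45 = 45
No arrangement into 10 USB sticks stays within capacity, so 11 is optimal.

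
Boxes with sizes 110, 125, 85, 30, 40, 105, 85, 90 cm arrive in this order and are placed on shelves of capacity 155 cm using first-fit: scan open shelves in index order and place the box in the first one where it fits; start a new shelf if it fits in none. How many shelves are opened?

  110 → shelf 1 (new)  [load 110/155]
  125 → shelf 2 (new)  [load 125/155]
  85 → shelf 3 (new)  [load 85/155]
  30 → shelf 1  [load 140/155]
  40 → shelf 3  [load 125/155]
  105 → shelf 4 (new)  [load 105/155]
  85 → shelf 5 (new)  [load 85/155]
  90 → shelf 6 (new)  [load 90/155]
6 shelves opened.

6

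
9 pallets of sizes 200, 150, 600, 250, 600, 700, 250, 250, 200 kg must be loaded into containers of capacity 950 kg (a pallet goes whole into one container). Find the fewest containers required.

Total = 700 + 600 + 600 + 250 + 250 + 250 + 200 + 200 + 150 = 3200 kg.
Lower bound: ⌈3200/950⌉ = 4 containers.
A packing using 4 containers:
  container 1: 700 + 250 = 950
  container 2: 600 + 250 = 850
  container 3: 600 + 250 = 850
  container 4: 200 + 200 + 150 = 550
This matches the lower bound, so 4 is optimal.

4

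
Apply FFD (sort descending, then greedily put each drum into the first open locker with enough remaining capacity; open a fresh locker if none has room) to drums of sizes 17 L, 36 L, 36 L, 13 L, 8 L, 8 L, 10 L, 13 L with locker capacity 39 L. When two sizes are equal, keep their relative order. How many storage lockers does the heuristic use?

4

Sorted descending: 36, 36, 17, 13, 13, 10, 8, 8.
  36 → locker 1 (new)  [load 36/39]
  36 → locker 2 (new)  [load 36/39]
  17 → locker 3 (new)  [load 17/39]
  13 → locker 3  [load 30/39]
  13 → locker 4 (new)  [load 13/39]
  10 → locker 4  [load 23/39]
  8 → locker 3  [load 38/39]
  8 → locker 4  [load 31/39]
4 storage lockers opened.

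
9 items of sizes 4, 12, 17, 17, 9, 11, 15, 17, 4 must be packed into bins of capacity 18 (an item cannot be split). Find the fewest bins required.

7

Total = 17 + 17 + 17 + 15 + 12 + 11 + 9 + 4 + 4 = 106.
Lower bound: ⌈106/18⌉ = 6 bins.
A packing using 7 bins:
  bin 1: 17 = 17
  bin 2: 17 = 17
  bin 3: 17 = 17
  bin 4: 15 = 15
  bin 5: 12 + 4 = 16
  bin 6: 11 + 4 = 15
  bin 7: 9 = 9
No arrangement into 6 bins stays within capacity, so 7 is optimal.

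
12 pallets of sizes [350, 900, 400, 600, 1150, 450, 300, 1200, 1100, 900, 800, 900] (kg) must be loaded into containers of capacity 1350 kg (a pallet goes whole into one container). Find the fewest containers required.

8

Total = 1200 + 1150 + 1100 + 900 + 900 + 900 + 800 + 600 + 450 + 400 + 350 + 300 = 9050 kg.
Lower bound: ⌈9050/1350⌉ = 7 containers.
A packing using 8 containers:
  container 1: 1200 = 1200
  container 2: 1150 = 1150
  container 3: 1100 = 1100
  container 4: 900 + 450 = 1350
  container 5: 900 + 400 = 1300
  container 6: 900 + 350 = 1250
  container 7: 800 + 300 = 1100
  container 8: 600 = 600
No arrangement into 7 containers stays within capacity, so 8 is optimal.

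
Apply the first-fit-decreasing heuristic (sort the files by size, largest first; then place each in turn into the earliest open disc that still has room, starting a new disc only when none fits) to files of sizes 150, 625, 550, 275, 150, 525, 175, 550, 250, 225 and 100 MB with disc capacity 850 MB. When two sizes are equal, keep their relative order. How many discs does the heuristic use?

Sorted descending: 625, 550, 550, 525, 275, 250, 225, 175, 150, 150, 100.
  625 → disc 1 (new)  [load 625/850]
  550 → disc 2 (new)  [load 550/850]
  550 → disc 3 (new)  [load 550/850]
  525 → disc 4 (new)  [load 525/850]
  275 → disc 2  [load 825/850]
  250 → disc 3  [load 800/850]
  225 → disc 1  [load 850/850]
  175 → disc 4  [load 700/850]
  150 → disc 4  [load 850/850]
  150 → disc 5 (new)  [load 150/850]
  100 → disc 5  [load 250/850]
5 discs opened.

5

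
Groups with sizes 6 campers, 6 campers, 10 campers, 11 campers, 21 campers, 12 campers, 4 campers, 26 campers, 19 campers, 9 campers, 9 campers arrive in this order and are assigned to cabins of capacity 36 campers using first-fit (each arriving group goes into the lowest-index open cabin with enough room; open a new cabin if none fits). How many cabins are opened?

5

  6 → cabin 1 (new)  [load 6/36]
  6 → cabin 1  [load 12/36]
  10 → cabin 1  [load 22/36]
  11 → cabin 1  [load 33/36]
  21 → cabin 2 (new)  [load 21/36]
  12 → cabin 2  [load 33/36]
  4 → cabin 3 (new)  [load 4/36]
  26 → cabin 3  [load 30/36]
  19 → cabin 4 (new)  [load 19/36]
  9 → cabin 4  [load 28/36]
  9 → cabin 5 (new)  [load 9/36]
5 cabins opened.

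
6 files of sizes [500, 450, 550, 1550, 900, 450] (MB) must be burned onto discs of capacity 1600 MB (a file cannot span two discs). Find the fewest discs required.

Total = 1550 + 900 + 550 + 500 + 450 + 450 = 4400 MB.
Lower bound: ⌈4400/1600⌉ = 3 discs.
A packing using 3 discs:
  disc 1: 1550 = 1550
  disc 2: 900 + 550 = 1450
  disc 3: 500 + 450 + 450 = 1400
This matches the lower bound, so 3 is optimal.

3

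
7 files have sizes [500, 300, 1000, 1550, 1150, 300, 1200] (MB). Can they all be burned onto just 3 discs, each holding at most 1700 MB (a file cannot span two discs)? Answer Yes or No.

Total = 6000 MB; ⌈6000/1700⌉ = 4.
At least 4 discs are required, but only 3 are allowed.

No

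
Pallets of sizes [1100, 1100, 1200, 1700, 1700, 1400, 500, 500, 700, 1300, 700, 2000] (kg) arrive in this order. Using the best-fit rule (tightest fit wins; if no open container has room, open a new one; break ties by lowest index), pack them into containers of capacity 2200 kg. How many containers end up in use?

7

  1100 → container 1 (new)  [load 1100/2200]
  1100 → container 1  [load 2200/2200]
  1200 → container 2 (new)  [load 1200/2200]
  1700 → container 3 (new)  [load 1700/2200]
  1700 → container 4 (new)  [load 1700/2200]
  1400 → container 5 (new)  [load 1400/2200]
  500 → container 3  [load 2200/2200]
  500 → container 4  [load 2200/2200]
  700 → container 5  [load 2100/2200]
  1300 → container 6 (new)  [load 1300/2200]
  700 → container 6  [load 2000/2200]
  2000 → container 7 (new)  [load 2000/2200]
7 containers opened.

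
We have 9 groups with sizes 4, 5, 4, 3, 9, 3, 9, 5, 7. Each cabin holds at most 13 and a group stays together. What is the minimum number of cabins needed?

4

Total = 9 + 9 + 7 + 5 + 5 + 4 + 4 + 3 + 3 = 49.
Lower bound: ⌈49/13⌉ = 4 cabins.
A packing using 4 cabins:
  cabin 1: 9 + 4 = 13
  cabin 2: 9 + 4 = 13
  cabin 3: 7 + 5 = 12
  cabin 4: 5 + 3 + 3 = 11
This matches the lower bound, so 4 is optimal.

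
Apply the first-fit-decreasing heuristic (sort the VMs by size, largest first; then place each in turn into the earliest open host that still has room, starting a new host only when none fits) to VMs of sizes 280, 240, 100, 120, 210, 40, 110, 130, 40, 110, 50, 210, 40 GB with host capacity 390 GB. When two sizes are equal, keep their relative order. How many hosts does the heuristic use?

5

Sorted descending: 280, 240, 210, 210, 130, 120, 110, 110, 100, 50, 40, 40, 40.
  280 → host 1 (new)  [load 280/390]
  240 → host 2 (new)  [load 240/390]
  210 → host 3 (new)  [load 210/390]
  210 → host 4 (new)  [load 210/390]
  130 → host 2  [load 370/390]
  120 → host 3  [load 330/390]
  110 → host 1  [load 390/390]
  110 → host 4  [load 320/390]
  100 → host 5 (new)  [load 100/390]
  50 → host 3  [load 380/390]
  40 → host 4  [load 360/390]
  40 → host 5  [load 140/390]
  40 → host 5  [load 180/390]
5 hosts opened.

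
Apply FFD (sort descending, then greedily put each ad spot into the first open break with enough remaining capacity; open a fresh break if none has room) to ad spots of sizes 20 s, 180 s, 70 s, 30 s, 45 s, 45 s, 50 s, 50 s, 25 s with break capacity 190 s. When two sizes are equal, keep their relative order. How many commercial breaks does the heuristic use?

3

Sorted descending: 180, 70, 50, 50, 45, 45, 30, 25, 20.
  180 → break 1 (new)  [load 180/190]
  70 → break 2 (new)  [load 70/190]
  50 → break 2  [load 120/190]
  50 → break 2  [load 170/190]
  45 → break 3 (new)  [load 45/190]
  45 → break 3  [load 90/190]
  30 → break 3  [load 120/190]
  25 → break 3  [load 145/190]
  20 → break 2  [load 190/190]
3 commercial breaks opened.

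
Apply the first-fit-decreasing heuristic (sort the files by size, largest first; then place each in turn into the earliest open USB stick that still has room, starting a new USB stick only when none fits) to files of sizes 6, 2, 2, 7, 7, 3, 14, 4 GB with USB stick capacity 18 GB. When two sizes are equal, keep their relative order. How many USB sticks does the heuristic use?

Sorted descending: 14, 7, 7, 6, 4, 3, 2, 2.
  14 → USB stick 1 (new)  [load 14/18]
  7 → USB stick 2 (new)  [load 7/18]
  7 → USB stick 2  [load 14/18]
  6 → USB stick 3 (new)  [load 6/18]
  4 → USB stick 1  [load 18/18]
  3 → USB stick 2  [load 17/18]
  2 → USB stick 3  [load 8/18]
  2 → USB stick 3  [load 10/18]
3 USB sticks opened.

3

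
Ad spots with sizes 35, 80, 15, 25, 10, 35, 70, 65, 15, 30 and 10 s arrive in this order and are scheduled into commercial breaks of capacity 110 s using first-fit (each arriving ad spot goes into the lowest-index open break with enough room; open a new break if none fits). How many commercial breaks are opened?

4

  35 → break 1 (new)  [load 35/110]
  80 → break 2 (new)  [load 80/110]
  15 → break 1  [load 50/110]
  25 → break 1  [load 75/110]
  10 → break 1  [load 85/110]
  35 → break 3 (new)  [load 35/110]
  70 → break 3  [load 105/110]
  65 → break 4 (new)  [load 65/110]
  15 → break 1  [load 100/110]
  30 → break 2  [load 110/110]
  10 → break 1  [load 110/110]
4 commercial breaks opened.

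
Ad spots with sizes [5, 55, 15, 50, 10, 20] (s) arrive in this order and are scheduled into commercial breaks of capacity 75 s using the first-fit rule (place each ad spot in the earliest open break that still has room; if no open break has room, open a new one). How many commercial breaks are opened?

3

  5 → break 1 (new)  [load 5/75]
  55 → break 1  [load 60/75]
  15 → break 1  [load 75/75]
  50 → break 2 (new)  [load 50/75]
  10 → break 2  [load 60/75]
  20 → break 3 (new)  [load 20/75]
3 commercial breaks opened.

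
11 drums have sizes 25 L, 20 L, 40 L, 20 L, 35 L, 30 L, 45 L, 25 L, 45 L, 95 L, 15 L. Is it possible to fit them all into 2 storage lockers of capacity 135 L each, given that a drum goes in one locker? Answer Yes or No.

No

Total = 395 L; ⌈395/135⌉ = 3.
At least 3 storage lockers are required, but only 2 are allowed.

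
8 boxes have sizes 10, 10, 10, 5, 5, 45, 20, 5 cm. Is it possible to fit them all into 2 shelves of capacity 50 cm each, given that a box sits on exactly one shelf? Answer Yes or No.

No

Total = 110 cm; ⌈110/50⌉ = 3.
At least 3 shelves are required, but only 2 are allowed.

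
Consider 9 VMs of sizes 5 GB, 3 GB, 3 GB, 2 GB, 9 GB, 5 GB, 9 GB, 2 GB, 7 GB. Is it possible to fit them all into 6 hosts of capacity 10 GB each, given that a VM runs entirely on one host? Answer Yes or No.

A valid assignment using 5 hosts:
  host 1: 9 = 9
  host 2: 9 = 9
  host 3: 7 + 3 = 10
  host 4: 5 + 5 = 10
  host 5: 3 + 2 + 2 = 7
That uses only 5 ≤ 6, so 6 hosts are enough.

Yes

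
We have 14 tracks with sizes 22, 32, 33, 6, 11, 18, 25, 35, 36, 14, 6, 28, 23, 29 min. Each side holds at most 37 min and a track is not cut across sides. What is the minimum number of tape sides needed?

Total = 36 + 35 + 33 + 32 + 29 + 28 + 25 + 23 + 22 + 18 + 14 + 11 + 6 + 6 = 318 min.
Lower bound: ⌈318/37⌉ = 9 tape sides.
A packing using 10 tape sides:
  side 1: 36 = 36
  side 2: 35 = 35
  side 3: 33 = 33
  side 4: 32 = 32
  side 5: 29 + 6 = 35
  side 6: 28 + 6 = 34
  side 7: 25 + 11 = 36
  side 8: 23 + 14 = 37
  side 9: 22 = 22
  side 10: 18 = 18
No arrangement into 9 tape sides stays within capacity, so 10 is optimal.

10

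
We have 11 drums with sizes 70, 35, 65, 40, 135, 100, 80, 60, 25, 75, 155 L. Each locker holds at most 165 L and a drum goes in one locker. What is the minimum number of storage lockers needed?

6

Total = 155 + 135 + 100 + 80 + 75 + 70 + 65 + 60 + 40 + 35 + 25 = 840 L.
Lower bound: ⌈840/165⌉ = 6 storage lockers.
A packing using 6 storage lockers:
  locker 1: 155 = 155
  locker 2: 135 + 25 = 160
  locker 3: 100 + 65 = 165
  locker 4: 80 + 75 = 155
  locker 5: 70 + 60 + 35 = 165
  locker 6: 40 = 40
This matches the lower bound, so 6 is optimal.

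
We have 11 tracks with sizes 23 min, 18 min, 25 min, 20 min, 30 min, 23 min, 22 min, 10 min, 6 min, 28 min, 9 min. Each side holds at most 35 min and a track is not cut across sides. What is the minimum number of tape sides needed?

8

Total = 30 + 28 + 25 + 23 + 23 + 22 + 20 + 18 + 10 + 9 + 6 = 214 min.
Lower bound: ⌈214/35⌉ = 7 tape sides.
Also, 8 tracks each exceed 35/2 min, and no two of those can share a side, so at least 8 tape sides are needed.
A packing using 8 tape sides:
  side 1: 30 = 30
  side 2: 28 + 6 = 34
  side 3: 25 + 10 = 35
  side 4: 23 + 9 = 32
  side 5: 23 = 23
  side 6: 22 = 22
  side 7: 20 = 20
  side 8: 18 = 18
This matches the lower bound, so 8 is optimal.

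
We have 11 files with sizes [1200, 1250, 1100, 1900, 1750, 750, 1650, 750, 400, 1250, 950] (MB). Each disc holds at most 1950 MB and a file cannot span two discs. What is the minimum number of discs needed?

Total = 1900 + 1750 + 1650 + 1250 + 1250 + 1200 + 1100 + 950 + 750 + 750 + 400 = 12950 MB.
Lower bound: ⌈12950/1950⌉ = 7 discs.
A packing using 8 discs:
  disc 1: 1900 = 1900
  disc 2: 1750 = 1750
  disc 3: 1650 = 1650
  disc 4: 1250 + 400 = 1650
  disc 5: 1250 = 1250
  disc 6: 1200 + 750 = 1950
  disc 7: 1100 + 750 = 1850
  disc 8: 950 = 950
No arrangement into 7 discs stays within capacity, so 8 is optimal.

8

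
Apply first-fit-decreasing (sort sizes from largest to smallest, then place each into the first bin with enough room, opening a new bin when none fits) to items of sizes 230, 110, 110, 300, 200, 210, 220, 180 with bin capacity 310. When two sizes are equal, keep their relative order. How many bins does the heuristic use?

Sorted descending: 300, 230, 220, 210, 200, 180, 110, 110.
  300 → bin 1 (new)  [load 300/310]
  230 → bin 2 (new)  [load 230/310]
  220 → bin 3 (new)  [load 220/310]
  210 → bin 4 (new)  [load 210/310]
  200 → bin 5 (new)  [load 200/310]
  180 → bin 6 (new)  [load 180/310]
  110 → bin 5  [load 310/310]
  110 → bin 6  [load 290/310]
6 bins opened.

6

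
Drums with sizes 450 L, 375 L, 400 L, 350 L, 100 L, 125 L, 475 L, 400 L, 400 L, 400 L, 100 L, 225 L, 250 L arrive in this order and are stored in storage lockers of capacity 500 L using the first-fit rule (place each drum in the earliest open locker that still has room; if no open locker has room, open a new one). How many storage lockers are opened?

9

  450 → locker 1 (new)  [load 450/500]
  375 → locker 2 (new)  [load 375/500]
  400 → locker 3 (new)  [load 400/500]
  350 → locker 4 (new)  [load 350/500]
  100 → locker 2  [load 475/500]
  125 → locker 4  [load 475/500]
  475 → locker 5 (new)  [load 475/500]
  400 → locker 6 (new)  [load 400/500]
  400 → locker 7 (new)  [load 400/500]
  400 → locker 8 (new)  [load 400/500]
  100 → locker 3  [load 500/500]
  225 → locker 9 (new)  [load 225/500]
  250 → locker 9  [load 475/500]
9 storage lockers opened.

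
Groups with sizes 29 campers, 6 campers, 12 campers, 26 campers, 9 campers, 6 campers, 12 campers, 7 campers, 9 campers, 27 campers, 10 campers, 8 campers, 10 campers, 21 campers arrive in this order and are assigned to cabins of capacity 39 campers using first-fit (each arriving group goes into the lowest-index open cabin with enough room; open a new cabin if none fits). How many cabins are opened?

  29 → cabin 1 (new)  [load 29/39]
  6 → cabin 1  [load 35/39]
  12 → cabin 2 (new)  [load 12/39]
  26 → cabin 2  [load 38/39]
  9 → cabin 3 (new)  [load 9/39]
  6 → cabin 3  [load 15/39]
  12 → cabin 3  [load 27/39]
  7 → cabin 3  [load 34/39]
  9 → cabin 4 (new)  [load 9/39]
  27 → cabin 4  [load 36/39]
  10 → cabin 5 (new)  [load 10/39]
  8 → cabin 5  [load 18/39]
  10 → cabin 5  [load 28/39]
  21 → cabin 6 (new)  [load 21/39]
6 cabins opened.

6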